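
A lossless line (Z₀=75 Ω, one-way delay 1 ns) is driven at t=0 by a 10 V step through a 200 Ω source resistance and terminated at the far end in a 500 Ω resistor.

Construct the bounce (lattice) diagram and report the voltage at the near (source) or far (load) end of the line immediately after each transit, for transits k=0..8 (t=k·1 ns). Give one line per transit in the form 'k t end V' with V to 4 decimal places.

0 0 source 2.7273
1 1 load 4.7431
2 2 source 5.6594
3 3 load 6.3366
4 4 source 6.6444
5 5 load 6.8720
6 6 source 6.9754
7 7 load 7.0519
8 8 source 7.0866

Γ_L=0.739130, Γ_S=0.454545; launch V₁=10·75/275=2.727273
k=0 src: V=2.7273
k=1 load: inc=2.727273, refl=2.727273·0.739130=2.0158; V=0.000000+2.727273+2.015810=4.7431
k=2 src: inc=2.015810, refl=2.015810·0.454545=0.9163; V=2.727273+2.015810+0.916277=5.6594
k=3 load: inc=0.916277, refl=0.916277·0.739130=0.6772; V=4.743083+0.916277+0.677249=6.3366
k=4 src: inc=0.677249, refl=0.677249·0.454545=0.3078; V=5.659360+0.677249+0.307840=6.6444
k=5 load: inc=0.307840, refl=0.307840·0.739130=0.2275; V=6.336609+0.307840+0.227534=6.8720
k=6 src: inc=0.227534, refl=0.227534·0.454545=0.1034; V=6.644449+0.227534+0.103425=6.9754
k=7 load: inc=0.103425, refl=0.103425·0.739130=0.0764; V=6.871983+0.103425+0.076444=7.0519
k=8 src: inc=0.076444, refl=0.076444·0.454545=0.0347; V=6.975408+0.076444+0.034747=7.0866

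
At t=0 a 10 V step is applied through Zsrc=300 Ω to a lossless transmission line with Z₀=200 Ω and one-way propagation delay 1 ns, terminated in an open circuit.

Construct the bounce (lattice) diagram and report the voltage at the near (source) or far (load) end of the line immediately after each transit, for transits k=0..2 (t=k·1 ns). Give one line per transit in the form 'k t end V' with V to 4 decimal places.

Γ_L=1.000000, Γ_S=0.200000; launch V₁=10·200/500=4.000000
k=0 src: V=4.0000
k=1 load: inc=4.000000, refl=4.000000·1.000000=4.0000; V=0.000000+4.000000+4.000000=8.0000
k=2 src: inc=4.000000, refl=4.000000·0.200000=0.8000; V=4.000000+4.000000+0.800000=8.8000

0 0 source 4.0000
1 1 load 8.0000
2 2 source 8.8000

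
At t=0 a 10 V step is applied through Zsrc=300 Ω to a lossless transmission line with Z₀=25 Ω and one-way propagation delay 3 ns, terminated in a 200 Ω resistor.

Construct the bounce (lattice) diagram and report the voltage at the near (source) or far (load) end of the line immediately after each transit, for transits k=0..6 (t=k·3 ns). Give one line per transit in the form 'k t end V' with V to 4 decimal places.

0 0 source 0.7692
1 3 load 1.3675
2 6 source 1.8738
3 9 load 2.2675
4 12 source 2.6007
5 15 load 2.8598
6 18 source 3.0791

Γ_L=0.777778, Γ_S=0.846154; launch V₁=10·25/325=0.769231
k=0 src: V=0.7692
k=1 load: inc=0.769231, refl=0.769231·0.777778=0.5983; V=0.000000+0.769231+0.598291=1.3675
k=2 src: inc=0.598291, refl=0.598291·0.846154=0.5062; V=0.769231+0.598291+0.506246=1.8738
k=3 load: inc=0.506246, refl=0.506246·0.777778=0.3937; V=1.367521+0.506246+0.393747=2.2675
k=4 src: inc=0.393747, refl=0.393747·0.846154=0.3332; V=1.873767+0.393747+0.333170=2.6007
k=5 load: inc=0.333170, refl=0.333170·0.777778=0.2591; V=2.267514+0.333170+0.259133=2.8598
k=6 src: inc=0.259133, refl=0.259133·0.846154=0.2193; V=2.600684+0.259133+0.219266=3.0791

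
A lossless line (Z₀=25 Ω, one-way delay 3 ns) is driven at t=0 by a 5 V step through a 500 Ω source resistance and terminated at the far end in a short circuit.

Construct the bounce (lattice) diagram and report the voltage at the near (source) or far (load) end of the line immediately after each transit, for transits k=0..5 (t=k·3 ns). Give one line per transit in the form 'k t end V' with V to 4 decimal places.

Γ_L=-1.000000, Γ_S=0.904762; launch V₁=5·25/525=0.238095
k=0 src: V=0.2381
k=1 load: inc=0.238095, refl=0.238095·-1.000000=-0.2381; V=0.000000+0.238095+-0.238095=0.0000
k=2 src: inc=-0.238095, refl=-0.238095·0.904762=-0.2154; V=0.238095+-0.238095+-0.215420=-0.2154
k=3 load: inc=-0.215420, refl=-0.215420·-1.000000=0.2154; V=0.000000+-0.215420+0.215420=0.0000
k=4 src: inc=0.215420, refl=0.215420·0.904762=0.1949; V=-0.215420+0.215420+0.194903=0.1949
k=5 load: inc=0.194903, refl=0.194903·-1.000000=-0.1949; V=0.000000+0.194903+-0.194903=0.0000

0 0 source 0.2381
1 3 load 0.0000
2 6 source -0.2154
3 9 load 0.0000
4 12 source 0.1949
5 15 load 0.0000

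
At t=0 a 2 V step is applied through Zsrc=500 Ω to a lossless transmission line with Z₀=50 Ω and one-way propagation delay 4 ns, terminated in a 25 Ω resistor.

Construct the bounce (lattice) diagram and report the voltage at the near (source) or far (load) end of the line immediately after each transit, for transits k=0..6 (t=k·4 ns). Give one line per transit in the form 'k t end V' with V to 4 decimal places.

0 0 source 0.1818
1 4 load 0.1212
2 8 source 0.0716
3 12 load 0.0882
4 16 source 0.1017
5 20 load 0.0972
6 24 source 0.0935

Γ_L=-0.333333, Γ_S=0.818182; launch V₁=2·50/550=0.181818
k=0 src: V=0.1818
k=1 load: inc=0.181818, refl=0.181818·-0.333333=-0.0606; V=0.000000+0.181818+-0.060606=0.1212
k=2 src: inc=-0.060606, refl=-0.060606·0.818182=-0.0496; V=0.181818+-0.060606+-0.049587=0.0716
k=3 load: inc=-0.049587, refl=-0.049587·-0.333333=0.0165; V=0.121212+-0.049587+0.016529=0.0882
k=4 src: inc=0.016529, refl=0.016529·0.818182=0.0135; V=0.071625+0.016529+0.013524=0.1017
k=5 load: inc=0.013524, refl=0.013524·-0.333333=-0.0045; V=0.088154+0.013524+-0.004508=0.0972
k=6 src: inc=-0.004508, refl=-0.004508·0.818182=-0.0037; V=0.101678+-0.004508+-0.003688=0.0935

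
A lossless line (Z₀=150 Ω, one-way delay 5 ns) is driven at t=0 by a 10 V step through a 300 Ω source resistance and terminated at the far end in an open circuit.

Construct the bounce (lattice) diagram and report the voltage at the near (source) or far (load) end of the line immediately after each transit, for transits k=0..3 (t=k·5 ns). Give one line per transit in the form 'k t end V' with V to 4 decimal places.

Γ_L=1.000000, Γ_S=0.333333; launch V₁=10·150/450=3.333333
k=0 src: V=3.3333
k=1 load: inc=3.333333, refl=3.333333·1.000000=3.3333; V=0.000000+3.333333+3.333333=6.6667
k=2 src: inc=3.333333, refl=3.333333·0.333333=1.1111; V=3.333333+3.333333+1.111111=7.7778
k=3 load: inc=1.111111, refl=1.111111·1.000000=1.1111; V=6.666667+1.111111+1.111111=8.8889

0 0 source 3.3333
1 5 load 6.6667
2 10 source 7.7778
3 15 load 8.8889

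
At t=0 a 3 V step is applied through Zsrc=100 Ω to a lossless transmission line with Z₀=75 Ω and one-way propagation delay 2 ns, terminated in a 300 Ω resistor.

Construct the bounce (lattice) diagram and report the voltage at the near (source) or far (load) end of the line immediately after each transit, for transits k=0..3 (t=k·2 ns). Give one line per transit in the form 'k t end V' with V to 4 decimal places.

Γ_L=0.600000, Γ_S=0.142857; launch V₁=3·75/175=1.285714
k=0 src: V=1.2857
k=1 load: inc=1.285714, refl=1.285714·0.600000=0.7714; V=0.000000+1.285714+0.771429=2.0571
k=2 src: inc=0.771429, refl=0.771429·0.142857=0.1102; V=1.285714+0.771429+0.110204=2.1673
k=3 load: inc=0.110204, refl=0.110204·0.600000=0.0661; V=2.057143+0.110204+0.066122=2.2335

0 0 source 1.2857
1 2 load 2.0571
2 4 source 2.1673
3 6 load 2.2335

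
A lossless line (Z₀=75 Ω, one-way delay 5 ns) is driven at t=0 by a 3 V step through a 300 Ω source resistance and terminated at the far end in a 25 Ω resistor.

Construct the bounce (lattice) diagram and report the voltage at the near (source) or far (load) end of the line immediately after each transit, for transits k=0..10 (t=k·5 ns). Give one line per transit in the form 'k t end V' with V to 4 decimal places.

Γ_L=-0.500000, Γ_S=0.600000; launch V₁=3·75/375=0.600000
k=0 src: V=0.6000
k=1 load: inc=0.600000, refl=0.600000·-0.500000=-0.3000; V=0.000000+0.600000+-0.300000=0.3000
k=2 src: inc=-0.300000, refl=-0.300000·0.600000=-0.1800; V=0.600000+-0.300000+-0.180000=0.1200
k=3 load: inc=-0.180000, refl=-0.180000·-0.500000=0.0900; V=0.300000+-0.180000+0.090000=0.2100
k=4 src: inc=0.090000, refl=0.090000·0.600000=0.0540; V=0.120000+0.090000+0.054000=0.2640
k=5 load: inc=0.054000, refl=0.054000·-0.500000=-0.0270; V=0.210000+0.054000+-0.027000=0.2370
k=6 src: inc=-0.027000, refl=-0.027000·0.600000=-0.0162; V=0.264000+-0.027000+-0.016200=0.2208
k=7 load: inc=-0.016200, refl=-0.016200·-0.500000=0.0081; V=0.237000+-0.016200+0.008100=0.2289
k=8 src: inc=0.008100, refl=0.008100·0.600000=0.0049; V=0.220800+0.008100+0.004860=0.2338
k=9 load: inc=0.004860, refl=0.004860·-0.500000=-0.0024; V=0.228900+0.004860+-0.002430=0.2313
k=10 src: inc=-0.002430, refl=-0.002430·0.600000=-0.0015; V=0.233760+-0.002430+-0.001458=0.2299

0 0 source 0.6000
1 5 load 0.3000
2 10 source 0.1200
3 15 load 0.2100
4 20 source 0.2640
5 25 load 0.2370
6 30 source 0.2208
7 35 load 0.2289
8 40 source 0.2338
9 45 load 0.2313
10 50 source 0.2299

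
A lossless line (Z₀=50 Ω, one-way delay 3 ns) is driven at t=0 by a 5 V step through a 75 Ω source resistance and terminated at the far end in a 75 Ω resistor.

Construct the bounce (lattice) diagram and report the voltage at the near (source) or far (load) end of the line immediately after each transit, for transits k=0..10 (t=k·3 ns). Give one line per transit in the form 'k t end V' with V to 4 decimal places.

Γ_L=0.200000, Γ_S=0.200000; launch V₁=5·50/125=2.000000
k=0 src: V=2.0000
k=1 load: inc=2.000000, refl=2.000000·0.200000=0.4000; V=0.000000+2.000000+0.400000=2.4000
k=2 src: inc=0.400000, refl=0.400000·0.200000=0.0800; V=2.000000+0.400000+0.080000=2.4800
k=3 load: inc=0.080000, refl=0.080000·0.200000=0.0160; V=2.400000+0.080000+0.016000=2.4960
k=4 src: inc=0.016000, refl=0.016000·0.200000=0.0032; V=2.480000+0.016000+0.003200=2.4992
k=5 load: inc=0.003200, refl=0.003200·0.200000=0.0006; V=2.496000+0.003200+0.000640=2.4998
k=6 src: inc=0.000640, refl=0.000640·0.200000=0.0001; V=2.499200+0.000640+0.000128=2.5000
k=7 load: inc=0.000128, refl=0.000128·0.200000=0.0000; V=2.499840+0.000128+0.000026=2.5000
k=8 src: inc=0.000026, refl=0.000026·0.200000=0.0000; V=2.499968+0.000026+0.000005=2.5000
k=9 load: inc=0.000005, refl=0.000005·0.200000=0.0000; V=2.499994+0.000005+0.000001=2.5000
k=10 src: inc=0.000001, refl=0.000001·0.200000=0.0000; V=2.499999+0.000001+0.000000=2.5000

0 0 source 2.0000
1 3 load 2.4000
2 6 source 2.4800
3 9 load 2.4960
4 12 source 2.4992
5 15 load 2.4998
6 18 source 2.5000
7 21 load 2.5000
8 24 source 2.5000
9 27 load 2.5000
10 30 source 2.5000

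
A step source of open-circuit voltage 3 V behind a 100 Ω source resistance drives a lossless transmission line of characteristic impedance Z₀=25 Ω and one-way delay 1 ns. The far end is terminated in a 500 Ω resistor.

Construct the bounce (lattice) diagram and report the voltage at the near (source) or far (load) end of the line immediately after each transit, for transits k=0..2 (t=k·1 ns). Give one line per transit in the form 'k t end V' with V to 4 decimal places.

Γ_L=0.904762, Γ_S=0.600000; launch V₁=3·25/125=0.600000
k=0 src: V=0.6000
k=1 load: inc=0.600000, refl=0.600000·0.904762=0.5429; V=0.000000+0.600000+0.542857=1.1429
k=2 src: inc=0.542857, refl=0.542857·0.600000=0.3257; V=0.600000+0.542857+0.325714=1.4686

0 0 source 0.6000
1 1 load 1.1429
2 2 source 1.4686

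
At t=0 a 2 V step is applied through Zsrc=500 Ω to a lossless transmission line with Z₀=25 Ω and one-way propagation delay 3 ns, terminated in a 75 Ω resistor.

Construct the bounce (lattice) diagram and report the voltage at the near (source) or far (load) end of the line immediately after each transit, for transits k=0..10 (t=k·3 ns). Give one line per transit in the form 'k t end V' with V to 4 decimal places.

Γ_L=0.500000, Γ_S=0.904762; launch V₁=2·25/525=0.095238
k=0 src: V=0.0952
k=1 load: inc=0.095238, refl=0.095238·0.500000=0.0476; V=0.000000+0.095238+0.047619=0.1429
k=2 src: inc=0.047619, refl=0.047619·0.904762=0.0431; V=0.095238+0.047619+0.043084=0.1859
k=3 load: inc=0.043084, refl=0.043084·0.500000=0.0215; V=0.142857+0.043084+0.021542=0.2075
k=4 src: inc=0.021542, refl=0.021542·0.904762=0.0195; V=0.185941+0.021542+0.019490=0.2270
k=5 load: inc=0.019490, refl=0.019490·0.500000=0.0097; V=0.207483+0.019490+0.009745=0.2367
k=6 src: inc=0.009745, refl=0.009745·0.904762=0.0088; V=0.226973+0.009745+0.008817=0.2455
k=7 load: inc=0.008817, refl=0.008817·0.500000=0.0044; V=0.236718+0.008817+0.004409=0.2499
k=8 src: inc=0.004409, refl=0.004409·0.904762=0.0040; V=0.245536+0.004409+0.003989=0.2539
k=9 load: inc=0.003989, refl=0.003989·0.500000=0.0020; V=0.249944+0.003989+0.001994=0.2559
k=10 src: inc=0.001994, refl=0.001994·0.904762=0.0018; V=0.253933+0.001994+0.001804=0.2577

0 0 source 0.0952
1 3 load 0.1429
2 6 source 0.1859
3 9 load 0.2075
4 12 source 0.2270
5 15 load 0.2367
6 18 source 0.2455
7 21 load 0.2499
8 24 source 0.2539
9 27 load 0.2559
10 30 source 0.2577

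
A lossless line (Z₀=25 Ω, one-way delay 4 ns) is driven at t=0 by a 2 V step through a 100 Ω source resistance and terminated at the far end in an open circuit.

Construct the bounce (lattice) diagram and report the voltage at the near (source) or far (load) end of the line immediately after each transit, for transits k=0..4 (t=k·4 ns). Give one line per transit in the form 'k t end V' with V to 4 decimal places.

0 0 source 0.4000
1 4 load 0.8000
2 8 source 1.0400
3 12 load 1.2800
4 16 source 1.4240

Γ_L=1.000000, Γ_S=0.600000; launch V₁=2·25/125=0.400000
k=0 src: V=0.4000
k=1 load: inc=0.400000, refl=0.400000·1.000000=0.4000; V=0.000000+0.400000+0.400000=0.8000
k=2 src: inc=0.400000, refl=0.400000·0.600000=0.2400; V=0.400000+0.400000+0.240000=1.0400
k=3 load: inc=0.240000, refl=0.240000·1.000000=0.2400; V=0.800000+0.240000+0.240000=1.2800
k=4 src: inc=0.240000, refl=0.240000·0.600000=0.1440; V=1.040000+0.240000+0.144000=1.4240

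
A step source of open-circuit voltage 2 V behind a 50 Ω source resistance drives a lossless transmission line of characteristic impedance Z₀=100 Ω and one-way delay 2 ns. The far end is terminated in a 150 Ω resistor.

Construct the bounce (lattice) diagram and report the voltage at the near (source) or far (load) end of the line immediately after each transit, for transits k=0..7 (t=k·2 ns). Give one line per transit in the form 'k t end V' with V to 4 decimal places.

Γ_L=0.200000, Γ_S=-0.333333; launch V₁=2·100/150=1.333333
k=0 src: V=1.3333
k=1 load: inc=1.333333, refl=1.333333·0.200000=0.2667; V=0.000000+1.333333+0.266667=1.6000
k=2 src: inc=0.266667, refl=0.266667·-0.333333=-0.0889; V=1.333333+0.266667+-0.088889=1.5111
k=3 load: inc=-0.088889, refl=-0.088889·0.200000=-0.0178; V=1.600000+-0.088889+-0.017778=1.4933
k=4 src: inc=-0.017778, refl=-0.017778·-0.333333=0.0059; V=1.511111+-0.017778+0.005926=1.4993
k=5 load: inc=0.005926, refl=0.005926·0.200000=0.0012; V=1.493333+0.005926+0.001185=1.5004
k=6 src: inc=0.001185, refl=0.001185·-0.333333=-0.0004; V=1.499259+0.001185+-0.000395=1.5000
k=7 load: inc=-0.000395, refl=-0.000395·0.200000=-0.0001; V=1.500444+-0.000395+-0.000079=1.5000

0 0 source 1.3333
1 2 load 1.6000
2 4 source 1.5111
3 6 load 1.4933
4 8 source 1.4993
5 10 load 1.5004
6 12 source 1.5000
7 14 load 1.5000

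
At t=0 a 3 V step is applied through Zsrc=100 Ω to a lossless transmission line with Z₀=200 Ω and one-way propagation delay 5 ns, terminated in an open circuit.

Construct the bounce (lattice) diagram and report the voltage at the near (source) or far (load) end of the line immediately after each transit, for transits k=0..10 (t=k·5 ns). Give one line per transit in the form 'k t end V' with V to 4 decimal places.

Γ_L=1.000000, Γ_S=-0.333333; launch V₁=3·200/300=2.000000
k=0 src: V=2.0000
k=1 load: inc=2.000000, refl=2.000000·1.000000=2.0000; V=0.000000+2.000000+2.000000=4.0000
k=2 src: inc=2.000000, refl=2.000000·-0.333333=-0.6667; V=2.000000+2.000000+-0.666667=3.3333
k=3 load: inc=-0.666667, refl=-0.666667·1.000000=-0.6667; V=4.000000+-0.666667+-0.666667=2.6667
k=4 src: inc=-0.666667, refl=-0.666667·-0.333333=0.2222; V=3.333333+-0.666667+0.222222=2.8889
k=5 load: inc=0.222222, refl=0.222222·1.000000=0.2222; V=2.666667+0.222222+0.222222=3.1111
k=6 src: inc=0.222222, refl=0.222222·-0.333333=-0.0741; V=2.888889+0.222222+-0.074074=3.0370
k=7 load: inc=-0.074074, refl=-0.074074·1.000000=-0.0741; V=3.111111+-0.074074+-0.074074=2.9630
k=8 src: inc=-0.074074, refl=-0.074074·-0.333333=0.0247; V=3.037037+-0.074074+0.024691=2.9877
k=9 load: inc=0.024691, refl=0.024691·1.000000=0.0247; V=2.962963+0.024691+0.024691=3.0123
k=10 src: inc=0.024691, refl=0.024691·-0.333333=-0.0082; V=2.987654+0.024691+-0.008230=3.0041

0 0 source 2.0000
1 5 load 4.0000
2 10 source 3.3333
3 15 load 2.6667
4 20 source 2.8889
5 25 load 3.1111
6 30 source 3.0370
7 35 load 2.9630
8 40 source 2.9877
9 45 load 3.0123
10 50 source 3.0041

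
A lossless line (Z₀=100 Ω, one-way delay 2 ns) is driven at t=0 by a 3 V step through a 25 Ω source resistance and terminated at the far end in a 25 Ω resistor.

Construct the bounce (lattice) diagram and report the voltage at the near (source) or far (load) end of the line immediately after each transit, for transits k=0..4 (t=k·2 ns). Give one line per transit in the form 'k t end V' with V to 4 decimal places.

0 0 source 2.4000
1 2 load 0.9600
2 4 source 1.8240
3 6 load 1.3056
4 8 source 1.6166

Γ_L=-0.600000, Γ_S=-0.600000; launch V₁=3·100/125=2.400000
k=0 src: V=2.4000
k=1 load: inc=2.400000, refl=2.400000·-0.600000=-1.4400; V=0.000000+2.400000+-1.440000=0.9600
k=2 src: inc=-1.440000, refl=-1.440000·-0.600000=0.8640; V=2.400000+-1.440000+0.864000=1.8240
k=3 load: inc=0.864000, refl=0.864000·-0.600000=-0.5184; V=0.960000+0.864000+-0.518400=1.3056
k=4 src: inc=-0.518400, refl=-0.518400·-0.600000=0.3110; V=1.824000+-0.518400+0.311040=1.6166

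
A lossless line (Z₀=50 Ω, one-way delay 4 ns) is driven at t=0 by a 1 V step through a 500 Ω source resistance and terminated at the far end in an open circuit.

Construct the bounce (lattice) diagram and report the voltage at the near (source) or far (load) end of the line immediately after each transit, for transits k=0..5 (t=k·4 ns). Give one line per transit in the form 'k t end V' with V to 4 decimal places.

0 0 source 0.0909
1 4 load 0.1818
2 8 source 0.2562
3 12 load 0.3306
4 16 source 0.3914
5 20 load 0.4523

Γ_L=1.000000, Γ_S=0.818182; launch V₁=1·50/550=0.090909
k=0 src: V=0.0909
k=1 load: inc=0.090909, refl=0.090909·1.000000=0.0909; V=0.000000+0.090909+0.090909=0.1818
k=2 src: inc=0.090909, refl=0.090909·0.818182=0.0744; V=0.090909+0.090909+0.074380=0.2562
k=3 load: inc=0.074380, refl=0.074380·1.000000=0.0744; V=0.181818+0.074380+0.074380=0.3306
k=4 src: inc=0.074380, refl=0.074380·0.818182=0.0609; V=0.256198+0.074380+0.060856=0.3914
k=5 load: inc=0.060856, refl=0.060856·1.000000=0.0609; V=0.330579+0.060856+0.060856=0.4523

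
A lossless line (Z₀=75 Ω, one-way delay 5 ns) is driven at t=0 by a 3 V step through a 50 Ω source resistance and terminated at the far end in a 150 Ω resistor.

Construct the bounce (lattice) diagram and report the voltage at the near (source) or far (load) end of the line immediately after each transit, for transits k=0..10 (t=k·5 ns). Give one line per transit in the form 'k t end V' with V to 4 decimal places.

Γ_L=0.333333, Γ_S=-0.200000; launch V₁=3·75/125=1.800000
k=0 src: V=1.8000
k=1 load: inc=1.800000, refl=1.800000·0.333333=0.6000; V=0.000000+1.800000+0.600000=2.4000
k=2 src: inc=0.600000, refl=0.600000·-0.200000=-0.1200; V=1.800000+0.600000+-0.120000=2.2800
k=3 load: inc=-0.120000, refl=-0.120000·0.333333=-0.0400; V=2.400000+-0.120000+-0.040000=2.2400
k=4 src: inc=-0.040000, refl=-0.040000·-0.200000=0.0080; V=2.280000+-0.040000+0.008000=2.2480
k=5 load: inc=0.008000, refl=0.008000·0.333333=0.0027; V=2.240000+0.008000+0.002667=2.2507
k=6 src: inc=0.002667, refl=0.002667·-0.200000=-0.0005; V=2.248000+0.002667+-0.000533=2.2501
k=7 load: inc=-0.000533, refl=-0.000533·0.333333=-0.0002; V=2.250667+-0.000533+-0.000178=2.2500
k=8 src: inc=-0.000178, refl=-0.000178·-0.200000=0.0000; V=2.250133+-0.000178+0.000036=2.2500
k=9 load: inc=0.000036, refl=0.000036·0.333333=0.0000; V=2.249956+0.000036+0.000012=2.2500
k=10 src: inc=0.000012, refl=0.000012·-0.200000=-0.0000; V=2.249991+0.000012+-0.000002=2.2500

0 0 source 1.8000
1 5 load 2.4000
2 10 source 2.2800
3 15 load 2.2400
4 20 source 2.2480
5 25 load 2.2507
6 30 source 2.2501
7 35 load 2.2500
8 40 source 2.2500
9 45 load 2.2500
10 50 source 2.2500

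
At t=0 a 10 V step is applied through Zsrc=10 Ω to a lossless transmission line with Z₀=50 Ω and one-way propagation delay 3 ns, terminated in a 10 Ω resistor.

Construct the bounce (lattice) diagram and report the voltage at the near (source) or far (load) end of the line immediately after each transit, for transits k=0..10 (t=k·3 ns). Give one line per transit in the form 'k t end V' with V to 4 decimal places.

0 0 source 8.3333
1 3 load 2.7778
2 6 source 6.4815
3 9 load 4.0123
4 12 source 5.6584
5 15 load 4.5610
6 18 source 5.2926
7 21 load 4.8049
8 24 source 5.1301
9 27 load 4.9133
10 30 source 5.0578

Γ_L=-0.666667, Γ_S=-0.666667; launch V₁=10·50/60=8.333333
k=0 src: V=8.3333
k=1 load: inc=8.333333, refl=8.333333·-0.666667=-5.5556; V=0.000000+8.333333+-5.555556=2.7778
k=2 src: inc=-5.555556, refl=-5.555556·-0.666667=3.7037; V=8.333333+-5.555556+3.703704=6.4815
k=3 load: inc=3.703704, refl=3.703704·-0.666667=-2.4691; V=2.777778+3.703704+-2.469136=4.0123
k=4 src: inc=-2.469136, refl=-2.469136·-0.666667=1.6461; V=6.481481+-2.469136+1.646091=5.6584
k=5 load: inc=1.646091, refl=1.646091·-0.666667=-1.0974; V=4.012346+1.646091+-1.097394=4.5610
k=6 src: inc=-1.097394, refl=-1.097394·-0.666667=0.7316; V=5.658436+-1.097394+0.731596=5.2926
k=7 load: inc=0.731596, refl=0.731596·-0.666667=-0.4877; V=4.561043+0.731596+-0.487731=4.8049
k=8 src: inc=-0.487731, refl=-0.487731·-0.666667=0.3252; V=5.292638+-0.487731+0.325154=5.1301
k=9 load: inc=0.325154, refl=0.325154·-0.666667=-0.2168; V=4.804908+0.325154+-0.216769=4.9133
k=10 src: inc=-0.216769, refl=-0.216769·-0.666667=0.1445; V=5.130061+-0.216769+0.144513=5.0578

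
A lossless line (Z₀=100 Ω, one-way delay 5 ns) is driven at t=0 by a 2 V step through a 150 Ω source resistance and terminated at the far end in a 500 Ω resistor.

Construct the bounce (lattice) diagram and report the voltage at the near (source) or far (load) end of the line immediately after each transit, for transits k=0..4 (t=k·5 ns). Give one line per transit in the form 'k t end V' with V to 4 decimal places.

Γ_L=0.666667, Γ_S=0.200000; launch V₁=2·100/250=0.800000
k=0 src: V=0.8000
k=1 load: inc=0.800000, refl=0.800000·0.666667=0.5333; V=0.000000+0.800000+0.533333=1.3333
k=2 src: inc=0.533333, refl=0.533333·0.200000=0.1067; V=0.800000+0.533333+0.106667=1.4400
k=3 load: inc=0.106667, refl=0.106667·0.666667=0.0711; V=1.333333+0.106667+0.071111=1.5111
k=4 src: inc=0.071111, refl=0.071111·0.200000=0.0142; V=1.440000+0.071111+0.014222=1.5253

0 0 source 0.8000
1 5 load 1.3333
2 10 source 1.4400
3 15 load 1.5111
4 20 source 1.5253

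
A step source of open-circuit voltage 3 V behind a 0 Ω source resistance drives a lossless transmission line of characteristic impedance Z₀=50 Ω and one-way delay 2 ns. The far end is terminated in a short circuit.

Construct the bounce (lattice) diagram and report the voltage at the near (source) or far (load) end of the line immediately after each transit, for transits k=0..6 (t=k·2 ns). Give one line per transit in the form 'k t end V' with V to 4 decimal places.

0 0 source 3.0000
1 2 load 0.0000
2 4 source 3.0000
3 6 load 0.0000
4 8 source 3.0000
5 10 load 0.0000
6 12 source 3.0000

Γ_L=-1.000000, Γ_S=-1.000000; launch V₁=3·50/50=3.000000
k=0 src: V=3.0000
k=1 load: inc=3.000000, refl=3.000000·-1.000000=-3.0000; V=0.000000+3.000000+-3.000000=0.0000
k=2 src: inc=-3.000000, refl=-3.000000·-1.000000=3.0000; V=3.000000+-3.000000+3.000000=3.0000
k=3 load: inc=3.000000, refl=3.000000·-1.000000=-3.0000; V=0.000000+3.000000+-3.000000=0.0000
k=4 src: inc=-3.000000, refl=-3.000000·-1.000000=3.0000; V=3.000000+-3.000000+3.000000=3.0000
k=5 load: inc=3.000000, refl=3.000000·-1.000000=-3.0000; V=0.000000+3.000000+-3.000000=0.0000
k=6 src: inc=-3.000000, refl=-3.000000·-1.000000=3.0000; V=3.000000+-3.000000+3.000000=3.0000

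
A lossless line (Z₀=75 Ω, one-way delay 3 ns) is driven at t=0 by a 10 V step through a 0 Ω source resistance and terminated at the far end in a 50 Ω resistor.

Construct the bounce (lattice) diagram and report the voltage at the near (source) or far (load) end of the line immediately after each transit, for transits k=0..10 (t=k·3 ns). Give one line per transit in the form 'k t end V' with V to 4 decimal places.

Γ_L=-0.200000, Γ_S=-1.000000; launch V₁=10·75/75=10.000000
k=0 src: V=10.0000
k=1 load: inc=10.000000, refl=10.000000·-0.200000=-2.0000; V=0.000000+10.000000+-2.000000=8.0000
k=2 src: inc=-2.000000, refl=-2.000000·-1.000000=2.0000; V=10.000000+-2.000000+2.000000=10.0000
k=3 load: inc=2.000000, refl=2.000000·-0.200000=-0.4000; V=8.000000+2.000000+-0.400000=9.6000
k=4 src: inc=-0.400000, refl=-0.400000·-1.000000=0.4000; V=10.000000+-0.400000+0.400000=10.0000
k=5 load: inc=0.400000, refl=0.400000·-0.200000=-0.0800; V=9.600000+0.400000+-0.080000=9.9200
k=6 src: inc=-0.080000, refl=-0.080000·-1.000000=0.0800; V=10.000000+-0.080000+0.080000=10.0000
k=7 load: inc=0.080000, refl=0.080000·-0.200000=-0.0160; V=9.920000+0.080000+-0.016000=9.9840
k=8 src: inc=-0.016000, refl=-0.016000·-1.000000=0.0160; V=10.000000+-0.016000+0.016000=10.0000
k=9 load: inc=0.016000, refl=0.016000·-0.200000=-0.0032; V=9.984000+0.016000+-0.003200=9.9968
k=10 src: inc=-0.003200, refl=-0.003200·-1.000000=0.0032; V=10.000000+-0.003200+0.003200=10.0000

0 0 source 10.0000
1 3 load 8.0000
2 6 source 10.0000
3 9 load 9.6000
4 12 source 10.0000
5 15 load 9.9200
6 18 source 10.0000
7 21 load 9.9840
8 24 source 10.0000
9 27 load 9.9968
10 30 source 10.0000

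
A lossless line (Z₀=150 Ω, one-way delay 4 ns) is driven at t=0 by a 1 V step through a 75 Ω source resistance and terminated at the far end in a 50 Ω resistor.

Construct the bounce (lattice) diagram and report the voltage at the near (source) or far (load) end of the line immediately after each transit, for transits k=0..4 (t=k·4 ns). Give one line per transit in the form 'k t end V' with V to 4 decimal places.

Γ_L=-0.500000, Γ_S=-0.333333; launch V₁=1·150/225=0.666667
k=0 src: V=0.6667
k=1 load: inc=0.666667, refl=0.666667·-0.500000=-0.3333; V=0.000000+0.666667+-0.333333=0.3333
k=2 src: inc=-0.333333, refl=-0.333333·-0.333333=0.1111; V=0.666667+-0.333333+0.111111=0.4444
k=3 load: inc=0.111111, refl=0.111111·-0.500000=-0.0556; V=0.333333+0.111111+-0.055556=0.3889
k=4 src: inc=-0.055556, refl=-0.055556·-0.333333=0.0185; V=0.444444+-0.055556+0.018519=0.4074

0 0 source 0.6667
1 4 load 0.3333
2 8 source 0.4444
3 12 load 0.3889
4 16 source 0.4074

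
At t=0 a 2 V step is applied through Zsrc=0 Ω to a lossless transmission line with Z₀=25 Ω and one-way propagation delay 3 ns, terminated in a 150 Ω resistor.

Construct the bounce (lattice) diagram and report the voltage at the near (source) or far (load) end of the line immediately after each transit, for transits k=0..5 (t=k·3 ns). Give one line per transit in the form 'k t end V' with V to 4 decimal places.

0 0 source 2.0000
1 3 load 3.4286
2 6 source 2.0000
3 9 load 0.9796
4 12 source 2.0000
5 15 load 2.7289

Γ_L=0.714286, Γ_S=-1.000000; launch V₁=2·25/25=2.000000
k=0 src: V=2.0000
k=1 load: inc=2.000000, refl=2.000000·0.714286=1.4286; V=0.000000+2.000000+1.428571=3.4286
k=2 src: inc=1.428571, refl=1.428571·-1.000000=-1.4286; V=2.000000+1.428571+-1.428571=2.0000
k=3 load: inc=-1.428571, refl=-1.428571·0.714286=-1.0204; V=3.428571+-1.428571+-1.020408=0.9796
k=4 src: inc=-1.020408, refl=-1.020408·-1.000000=1.0204; V=2.000000+-1.020408+1.020408=2.0000
k=5 load: inc=1.020408, refl=1.020408·0.714286=0.7289; V=0.979592+1.020408+0.728863=2.7289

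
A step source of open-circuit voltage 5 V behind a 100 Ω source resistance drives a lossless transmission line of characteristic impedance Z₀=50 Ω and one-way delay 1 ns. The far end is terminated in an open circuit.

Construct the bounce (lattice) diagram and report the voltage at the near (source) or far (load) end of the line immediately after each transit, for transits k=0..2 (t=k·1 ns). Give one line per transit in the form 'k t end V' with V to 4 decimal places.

0 0 source 1.6667
1 1 load 3.3333
2 2 source 3.8889

Γ_L=1.000000, Γ_S=0.333333; launch V₁=5·50/150=1.666667
k=0 src: V=1.6667
k=1 load: inc=1.666667, refl=1.666667·1.000000=1.6667; V=0.000000+1.666667+1.666667=3.3333
k=2 src: inc=1.666667, refl=1.666667·0.333333=0.5556; V=1.666667+1.666667+0.555556=3.8889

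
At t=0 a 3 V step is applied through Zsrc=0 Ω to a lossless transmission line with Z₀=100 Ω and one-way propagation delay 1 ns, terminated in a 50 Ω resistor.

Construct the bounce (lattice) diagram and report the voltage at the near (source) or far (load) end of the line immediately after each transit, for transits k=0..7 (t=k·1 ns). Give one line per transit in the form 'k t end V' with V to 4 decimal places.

0 0 source 3.0000
1 1 load 2.0000
2 2 source 3.0000
3 3 load 2.6667
4 4 source 3.0000
5 5 load 2.8889
6 6 source 3.0000
7 7 load 2.9630

Γ_L=-0.333333, Γ_S=-1.000000; launch V₁=3·100/100=3.000000
k=0 src: V=3.0000
k=1 load: inc=3.000000, refl=3.000000·-0.333333=-1.0000; V=0.000000+3.000000+-1.000000=2.0000
k=2 src: inc=-1.000000, refl=-1.000000·-1.000000=1.0000; V=3.000000+-1.000000+1.000000=3.0000
k=3 load: inc=1.000000, refl=1.000000·-0.333333=-0.3333; V=2.000000+1.000000+-0.333333=2.6667
k=4 src: inc=-0.333333, refl=-0.333333·-1.000000=0.3333; V=3.000000+-0.333333+0.333333=3.0000
k=5 load: inc=0.333333, refl=0.333333·-0.333333=-0.1111; V=2.666667+0.333333+-0.111111=2.8889
k=6 src: inc=-0.111111, refl=-0.111111·-1.000000=0.1111; V=3.000000+-0.111111+0.111111=3.0000
k=7 load: inc=0.111111, refl=0.111111·-0.333333=-0.0370; V=2.888889+0.111111+-0.037037=2.9630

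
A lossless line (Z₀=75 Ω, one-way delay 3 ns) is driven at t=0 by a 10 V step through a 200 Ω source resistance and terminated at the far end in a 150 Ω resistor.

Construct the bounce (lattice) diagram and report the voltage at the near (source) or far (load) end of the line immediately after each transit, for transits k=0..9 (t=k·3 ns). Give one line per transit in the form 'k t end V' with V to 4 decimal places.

0 0 source 2.7273
1 3 load 3.6364
2 6 source 4.0496
3 9 load 4.1873
4 12 source 4.2499
5 15 load 4.2708
6 18 source 4.2803
7 21 load 4.2835
8 24 source 4.2849
9 27 load 4.2854

Γ_L=0.333333, Γ_S=0.454545; launch V₁=10·75/275=2.727273
k=0 src: V=2.7273
k=1 load: inc=2.727273, refl=2.727273·0.333333=0.9091; V=0.000000+2.727273+0.909091=3.6364
k=2 src: inc=0.909091, refl=0.909091·0.454545=0.4132; V=2.727273+0.909091+0.413223=4.0496
k=3 load: inc=0.413223, refl=0.413223·0.333333=0.1377; V=3.636364+0.413223+0.137741=4.1873
k=4 src: inc=0.137741, refl=0.137741·0.454545=0.0626; V=4.049587+0.137741+0.062610=4.2499
k=5 load: inc=0.062610, refl=0.062610·0.333333=0.0209; V=4.187328+0.062610+0.020870=4.2708
k=6 src: inc=0.020870, refl=0.020870·0.454545=0.0095; V=4.249937+0.020870+0.009486=4.2803
k=7 load: inc=0.009486, refl=0.009486·0.333333=0.0032; V=4.270807+0.009486+0.003162=4.2835
k=8 src: inc=0.003162, refl=0.003162·0.454545=0.0014; V=4.280294+0.003162+0.001437=4.2849
k=9 load: inc=0.001437, refl=0.001437·0.333333=0.0005; V=4.283456+0.001437+0.000479=4.2854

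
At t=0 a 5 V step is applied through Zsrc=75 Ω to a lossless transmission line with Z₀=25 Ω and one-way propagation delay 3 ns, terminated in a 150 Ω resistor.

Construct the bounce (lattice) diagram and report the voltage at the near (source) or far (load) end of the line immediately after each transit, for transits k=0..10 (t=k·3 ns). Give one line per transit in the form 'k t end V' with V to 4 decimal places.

0 0 source 1.2500
1 3 load 2.1429
2 6 source 2.5893
3 9 load 2.9082
4 12 source 3.0676
5 15 load 3.1815
6 18 source 3.2384
7 21 load 3.2791
8 24 source 3.2994
9 27 load 3.3140
10 30 source 3.3212

Γ_L=0.714286, Γ_S=0.500000; launch V₁=5·25/100=1.250000
k=0 src: V=1.2500
k=1 load: inc=1.250000, refl=1.250000·0.714286=0.8929; V=0.000000+1.250000+0.892857=2.1429
k=2 src: inc=0.892857, refl=0.892857·0.500000=0.4464; V=1.250000+0.892857+0.446429=2.5893
k=3 load: inc=0.446429, refl=0.446429·0.714286=0.3189; V=2.142857+0.446429+0.318878=2.9082
k=4 src: inc=0.318878, refl=0.318878·0.500000=0.1594; V=2.589286+0.318878+0.159439=3.0676
k=5 load: inc=0.159439, refl=0.159439·0.714286=0.1139; V=2.908163+0.159439+0.113885=3.1815
k=6 src: inc=0.113885, refl=0.113885·0.500000=0.0569; V=3.067602+0.113885+0.056942=3.2384
k=7 load: inc=0.056942, refl=0.056942·0.714286=0.0407; V=3.181487+0.056942+0.040673=3.2791
k=8 src: inc=0.040673, refl=0.040673·0.500000=0.0203; V=3.238429+0.040673+0.020337=3.2994
k=9 load: inc=0.020337, refl=0.020337·0.714286=0.0145; V=3.279102+0.020337+0.014526=3.3140
k=10 src: inc=0.014526, refl=0.014526·0.500000=0.0073; V=3.299439+0.014526+0.007263=3.3212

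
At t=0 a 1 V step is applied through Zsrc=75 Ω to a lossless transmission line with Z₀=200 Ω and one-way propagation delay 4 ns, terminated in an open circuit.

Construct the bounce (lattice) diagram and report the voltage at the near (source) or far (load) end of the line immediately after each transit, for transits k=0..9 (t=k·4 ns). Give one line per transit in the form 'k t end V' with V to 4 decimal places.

Γ_L=1.000000, Γ_S=-0.454545; launch V₁=1·200/275=0.727273
k=0 src: V=0.7273
k=1 load: inc=0.727273, refl=0.727273·1.000000=0.7273; V=0.000000+0.727273+0.727273=1.4545
k=2 src: inc=0.727273, refl=0.727273·-0.454545=-0.3306; V=0.727273+0.727273+-0.330579=1.1240
k=3 load: inc=-0.330579, refl=-0.330579·1.000000=-0.3306; V=1.454545+-0.330579+-0.330579=0.7934
k=4 src: inc=-0.330579, refl=-0.330579·-0.454545=0.1503; V=1.123967+-0.330579+0.150263=0.9437
k=5 load: inc=0.150263, refl=0.150263·1.000000=0.1503; V=0.793388+0.150263+0.150263=1.0939
k=6 src: inc=0.150263, refl=0.150263·-0.454545=-0.0683; V=0.943651+0.150263+-0.068301=1.0256
k=7 load: inc=-0.068301, refl=-0.068301·1.000000=-0.0683; V=1.093914+-0.068301+-0.068301=0.9573
k=8 src: inc=-0.068301, refl=-0.068301·-0.454545=0.0310; V=1.025613+-0.068301+0.031046=0.9884
k=9 load: inc=0.031046, refl=0.031046·1.000000=0.0310; V=0.957312+0.031046+0.031046=1.0194

0 0 source 0.7273
1 4 load 1.4545
2 8 source 1.1240
3 12 load 0.7934
4 16 source 0.9437
5 20 load 1.0939
6 24 source 1.0256
7 28 load 0.9573
8 32 source 0.9884
9 36 load 1.0194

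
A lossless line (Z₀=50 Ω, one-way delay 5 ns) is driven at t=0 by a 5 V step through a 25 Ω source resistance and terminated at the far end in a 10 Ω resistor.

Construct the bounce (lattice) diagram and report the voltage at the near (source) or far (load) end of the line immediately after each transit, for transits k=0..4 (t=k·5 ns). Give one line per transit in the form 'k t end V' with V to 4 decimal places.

0 0 source 3.3333
1 5 load 1.1111
2 10 source 1.8519
3 15 load 1.3580
4 20 source 1.5226

Γ_L=-0.666667, Γ_S=-0.333333; launch V₁=5·50/75=3.333333
k=0 src: V=3.3333
k=1 load: inc=3.333333, refl=3.333333·-0.666667=-2.2222; V=0.000000+3.333333+-2.222222=1.1111
k=2 src: inc=-2.222222, refl=-2.222222·-0.333333=0.7407; V=3.333333+-2.222222+0.740741=1.8519
k=3 load: inc=0.740741, refl=0.740741·-0.666667=-0.4938; V=1.111111+0.740741+-0.493827=1.3580
k=4 src: inc=-0.493827, refl=-0.493827·-0.333333=0.1646; V=1.851852+-0.493827+0.164609=1.5226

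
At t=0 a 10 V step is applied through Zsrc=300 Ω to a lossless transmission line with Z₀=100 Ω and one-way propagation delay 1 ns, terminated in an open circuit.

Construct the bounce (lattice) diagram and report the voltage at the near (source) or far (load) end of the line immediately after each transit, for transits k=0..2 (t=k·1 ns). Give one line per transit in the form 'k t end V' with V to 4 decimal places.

Γ_L=1.000000, Γ_S=0.500000; launch V₁=10·100/400=2.500000
k=0 src: V=2.5000
k=1 load: inc=2.500000, refl=2.500000·1.000000=2.5000; V=0.000000+2.500000+2.500000=5.0000
k=2 src: inc=2.500000, refl=2.500000·0.500000=1.2500; V=2.500000+2.500000+1.250000=6.2500

0 0 source 2.5000
1 1 load 5.0000
2 2 source 6.2500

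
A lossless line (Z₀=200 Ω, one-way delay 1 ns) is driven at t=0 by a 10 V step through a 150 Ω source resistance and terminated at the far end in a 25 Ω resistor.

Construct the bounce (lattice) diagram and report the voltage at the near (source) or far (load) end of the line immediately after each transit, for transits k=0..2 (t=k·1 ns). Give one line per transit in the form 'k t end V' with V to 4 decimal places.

0 0 source 5.7143
1 1 load 1.2698
2 2 source 1.9048

Γ_L=-0.777778, Γ_S=-0.142857; launch V₁=10·200/350=5.714286
k=0 src: V=5.7143
k=1 load: inc=5.714286, refl=5.714286·-0.777778=-4.4444; V=0.000000+5.714286+-4.444444=1.2698
k=2 src: inc=-4.444444, refl=-4.444444·-0.142857=0.6349; V=5.714286+-4.444444+0.634921=1.9048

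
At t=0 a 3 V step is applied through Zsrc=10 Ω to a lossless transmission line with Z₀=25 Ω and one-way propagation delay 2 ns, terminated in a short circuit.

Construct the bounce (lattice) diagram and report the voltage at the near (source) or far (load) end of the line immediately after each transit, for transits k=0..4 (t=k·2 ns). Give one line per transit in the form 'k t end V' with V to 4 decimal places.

0 0 source 2.1429
1 2 load 0.0000
2 4 source 0.9184
3 6 load 0.0000
4 8 source 0.3936

Γ_L=-1.000000, Γ_S=-0.428571; launch V₁=3·25/35=2.142857
k=0 src: V=2.1429
k=1 load: inc=2.142857, refl=2.142857·-1.000000=-2.1429; V=0.000000+2.142857+-2.142857=0.0000
k=2 src: inc=-2.142857, refl=-2.142857·-0.428571=0.9184; V=2.142857+-2.142857+0.918367=0.9184
k=3 load: inc=0.918367, refl=0.918367·-1.000000=-0.9184; V=0.000000+0.918367+-0.918367=0.0000
k=4 src: inc=-0.918367, refl=-0.918367·-0.428571=0.3936; V=0.918367+-0.918367+0.393586=0.3936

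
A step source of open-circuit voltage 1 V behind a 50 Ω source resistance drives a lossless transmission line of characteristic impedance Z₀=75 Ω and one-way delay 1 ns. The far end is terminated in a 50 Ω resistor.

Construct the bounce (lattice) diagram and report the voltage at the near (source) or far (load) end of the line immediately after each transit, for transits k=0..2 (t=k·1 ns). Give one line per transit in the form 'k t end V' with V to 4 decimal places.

0 0 source 0.6000
1 1 load 0.4800
2 2 source 0.5040

Γ_L=-0.200000, Γ_S=-0.200000; launch V₁=1·75/125=0.600000
k=0 src: V=0.6000
k=1 load: inc=0.600000, refl=0.600000·-0.200000=-0.1200; V=0.000000+0.600000+-0.120000=0.4800
k=2 src: inc=-0.120000, refl=-0.120000·-0.200000=0.0240; V=0.600000+-0.120000+0.024000=0.5040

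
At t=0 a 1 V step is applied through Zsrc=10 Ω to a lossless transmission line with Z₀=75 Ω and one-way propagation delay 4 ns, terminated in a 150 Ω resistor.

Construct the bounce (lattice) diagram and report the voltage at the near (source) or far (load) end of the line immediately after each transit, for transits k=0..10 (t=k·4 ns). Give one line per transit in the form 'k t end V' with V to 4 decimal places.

Γ_L=0.333333, Γ_S=-0.764706; launch V₁=1·75/85=0.882353
k=0 src: V=0.8824
k=1 load: inc=0.882353, refl=0.882353·0.333333=0.2941; V=0.000000+0.882353+0.294118=1.1765
k=2 src: inc=0.294118, refl=0.294118·-0.764706=-0.2249; V=0.882353+0.294118+-0.224913=0.9516
k=3 load: inc=-0.224913, refl=-0.224913·0.333333=-0.0750; V=1.176471+-0.224913+-0.074971=0.8766
k=4 src: inc=-0.074971, refl=-0.074971·-0.764706=0.0573; V=0.951557+-0.074971+0.057331=0.9339
k=5 load: inc=0.057331, refl=0.057331·0.333333=0.0191; V=0.876586+0.057331+0.019110=0.9530
k=6 src: inc=0.019110, refl=0.019110·-0.764706=-0.0146; V=0.933917+0.019110+-0.014614=0.9384
k=7 load: inc=-0.014614, refl=-0.014614·0.333333=-0.0049; V=0.953027+-0.014614+-0.004871=0.9335
k=8 src: inc=-0.004871, refl=-0.004871·-0.764706=0.0037; V=0.938413+-0.004871+0.003725=0.9373
k=9 load: inc=0.003725, refl=0.003725·0.333333=0.0012; V=0.933542+0.003725+0.001242=0.9385
k=10 src: inc=0.001242, refl=0.001242·-0.764706=-0.0009; V=0.937267+0.001242+-0.000950=0.9376

0 0 source 0.8824
1 4 load 1.1765
2 8 source 0.9516
3 12 load 0.8766
4 16 source 0.9339
5 20 load 0.9530
6 24 source 0.9384
7 28 load 0.9335
8 32 source 0.9373
9 36 load 0.9385
10 40 source 0.9376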